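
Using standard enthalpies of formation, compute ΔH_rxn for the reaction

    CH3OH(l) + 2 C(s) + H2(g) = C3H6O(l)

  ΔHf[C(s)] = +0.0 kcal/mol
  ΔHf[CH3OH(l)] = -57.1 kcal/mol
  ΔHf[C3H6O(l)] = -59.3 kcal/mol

ΔH_rxn = -2.2 kcal/mol

ΔH°rxn = Σ nΔHf°(products) − Σ nΔHf°(reactants).
Products: 1·(-59.3) = -59.3
Reactants: 1·(-57.1) + 2·(+0.0) + 1·(+0.0) = -57.1
ΔH_rxn = (-59.3) − (-57.1) = -2.2 kcal/mol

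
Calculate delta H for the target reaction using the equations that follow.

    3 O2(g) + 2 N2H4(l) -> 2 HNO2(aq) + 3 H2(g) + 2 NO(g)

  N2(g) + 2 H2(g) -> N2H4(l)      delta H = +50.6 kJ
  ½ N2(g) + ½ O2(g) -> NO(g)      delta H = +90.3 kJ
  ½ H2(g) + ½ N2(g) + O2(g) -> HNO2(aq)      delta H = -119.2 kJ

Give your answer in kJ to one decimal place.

delta H = -159.0 kJ

equation 1 reversed and × 2: (-2)·(+50.6) = -101.2 kJ
equation 2 × 2: (2)·(+90.3) = +180.6 kJ
equation 3 × 2: (2)·(-119.2) = -238.4 kJ
Since enthalpy is a state function, delta H = (-101.2) + (+180.6) + (-238.4) = -159.0 kJ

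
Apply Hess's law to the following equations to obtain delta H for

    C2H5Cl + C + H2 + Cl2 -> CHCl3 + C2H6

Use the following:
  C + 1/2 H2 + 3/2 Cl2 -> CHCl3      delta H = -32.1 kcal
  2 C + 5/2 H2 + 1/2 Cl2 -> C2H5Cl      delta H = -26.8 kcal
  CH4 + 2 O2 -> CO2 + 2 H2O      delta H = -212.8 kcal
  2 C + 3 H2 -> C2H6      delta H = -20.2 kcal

delta H = -25.5 kcal

equation 1 as written: -32.1 kcal
equation 2 reversed: +26.8 kcal
equation 3: not needed.
equation 4 as written: -20.2 kcal
Combining the equations, delta H = (1)·(-32.1) + (-1)·(-26.8) + (1)·(-20.2) = -25.5 kcal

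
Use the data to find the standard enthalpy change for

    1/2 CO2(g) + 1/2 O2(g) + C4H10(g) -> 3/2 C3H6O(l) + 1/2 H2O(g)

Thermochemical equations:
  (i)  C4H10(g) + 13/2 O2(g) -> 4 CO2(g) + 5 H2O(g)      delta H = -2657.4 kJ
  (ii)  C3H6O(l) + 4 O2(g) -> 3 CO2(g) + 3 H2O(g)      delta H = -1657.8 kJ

delta H = -170.7 kJ

(i) as written: -2657.4 kJ
(ii) reversed and × 3/2: (-3/2)·(-1657.8) = +2486.7 kJ
delta H = (-2657.4) + (+2486.7) = -170.7 kJ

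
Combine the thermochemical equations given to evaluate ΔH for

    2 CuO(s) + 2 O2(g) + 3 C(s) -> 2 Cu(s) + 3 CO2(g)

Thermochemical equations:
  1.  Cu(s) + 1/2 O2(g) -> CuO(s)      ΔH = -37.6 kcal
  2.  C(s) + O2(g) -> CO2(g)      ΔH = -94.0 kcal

eq. 1 reversed and × 2: (-2)·(-37.6) = +75.2 kcal
eq. 2 × 3: (3)·(-94.0) = -282.0 kcal
By Hess's law, ΔH = (-2)·(-37.6) + (3)·(-94.0) = -206.8 kcal

ΔH = -206.8 kcal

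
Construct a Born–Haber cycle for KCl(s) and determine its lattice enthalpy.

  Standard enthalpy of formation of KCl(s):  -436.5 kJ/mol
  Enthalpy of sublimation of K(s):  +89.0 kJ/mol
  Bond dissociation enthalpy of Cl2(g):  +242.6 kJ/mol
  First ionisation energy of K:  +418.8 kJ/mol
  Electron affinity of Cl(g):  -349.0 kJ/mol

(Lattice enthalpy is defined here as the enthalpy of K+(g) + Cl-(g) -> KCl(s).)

U = -716.6 kJ/mol

ΔHf° = 1·ΔHsub + 1·(ΣIE) + 1/2·D(Cl2) + 1·EA + U
-436.5 = 1·(+89.0) + 1·(+418.8) + 1/2·(+242.6) + 1·(-349.0) + U
U = -436.5 − (+280.1) = -716.6 kJ/mol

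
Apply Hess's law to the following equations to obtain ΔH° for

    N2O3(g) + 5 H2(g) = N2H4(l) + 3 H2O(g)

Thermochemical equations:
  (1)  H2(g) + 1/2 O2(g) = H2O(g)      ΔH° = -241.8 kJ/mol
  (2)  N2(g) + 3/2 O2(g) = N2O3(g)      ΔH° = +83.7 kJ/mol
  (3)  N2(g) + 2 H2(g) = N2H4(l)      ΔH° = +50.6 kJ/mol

(1) × 3 (scale by 3 for the 3 H2O(g)): (3)·(-241.8) = -725.4 kJ/mol
(2) reversed (N2O3(g) must end up as a reactant): -83.7 kJ/mol
(3) as written (N2H4(l) already on the product side): +50.6 kJ/mol
Since enthalpy is a state function, ΔH° = (-725.4) + (-83.7) + (+50.6) = -758.5 kJ/mol

ΔH° = -758.5 kJ/mol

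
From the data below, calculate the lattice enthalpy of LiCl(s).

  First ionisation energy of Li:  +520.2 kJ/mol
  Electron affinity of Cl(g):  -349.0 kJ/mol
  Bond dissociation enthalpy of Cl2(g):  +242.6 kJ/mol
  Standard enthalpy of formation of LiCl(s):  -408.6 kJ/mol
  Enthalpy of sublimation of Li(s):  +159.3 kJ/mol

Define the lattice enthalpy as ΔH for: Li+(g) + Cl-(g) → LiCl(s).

U = -860.4 kJ/mol

ΔHf° = 1·ΔHsub + 1·(ΣIE) + 1/2·D(Cl2) + 1·EA + U
-408.6 = 1·(+159.3) + 1·(+520.2) + 1/2·(+242.6) + 1·(-349.0) + U
U = -408.6 − (+451.8) = -860.4 kJ/mol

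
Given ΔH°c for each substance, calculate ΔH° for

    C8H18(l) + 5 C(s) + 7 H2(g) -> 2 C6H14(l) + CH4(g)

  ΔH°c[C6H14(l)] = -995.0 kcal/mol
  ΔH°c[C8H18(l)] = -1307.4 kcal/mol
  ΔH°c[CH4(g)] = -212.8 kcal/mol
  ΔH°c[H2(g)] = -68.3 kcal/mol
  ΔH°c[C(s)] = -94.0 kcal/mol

ΔH° = -52.7 kcal/mol

With combustion enthalpies, reactants minus products:
= [1·(-1307.4) + 5·(-94.0) + 7·(-68.3)] − [2·(-995.0) + 1·(-212.8)]
= -52.7 kcal/mol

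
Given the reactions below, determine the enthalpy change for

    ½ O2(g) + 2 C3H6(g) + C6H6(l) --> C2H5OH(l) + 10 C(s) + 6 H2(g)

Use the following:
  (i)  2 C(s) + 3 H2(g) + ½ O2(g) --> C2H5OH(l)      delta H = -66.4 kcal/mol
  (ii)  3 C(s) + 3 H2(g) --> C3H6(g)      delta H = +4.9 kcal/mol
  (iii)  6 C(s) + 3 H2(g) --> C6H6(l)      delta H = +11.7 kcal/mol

(i) as written (C2H5OH(l) already on the product side): -66.4 kcal/mol
(ii) reversed and × 2 (C3H6(g) must end up as a reactant; ×2 to match 2 C3H6(g) in the target): (-2)·(+4.9) = -9.8 kcal/mol
(iii) reversed (reverse to put C6H6(l) on the reactant side): -11.7 kcal/mol
By Hess's law, delta H = (1)·(-66.4) + (-2)·(+4.9) + (-1)·(+11.7) = -87.9 kcal/mol

delta H = -87.9 kcal/mol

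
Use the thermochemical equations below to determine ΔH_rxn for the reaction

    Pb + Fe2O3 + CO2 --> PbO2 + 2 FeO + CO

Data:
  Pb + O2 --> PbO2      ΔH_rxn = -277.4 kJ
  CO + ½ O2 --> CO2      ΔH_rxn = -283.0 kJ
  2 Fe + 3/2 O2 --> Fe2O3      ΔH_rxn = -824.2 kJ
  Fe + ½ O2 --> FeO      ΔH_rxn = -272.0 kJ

ΔH_rxn = 285.8 kJ

equation 1 as written (PbO2 already on the product side): -277.4 kJ
equation 2 reversed (CO must end up as a product): +283.0 kJ
equation 3 reversed (Fe2O3 must end up as a reactant): +824.2 kJ
equation 4 × 2 (×2 to match 2 FeO in the target): (2)·(-272.0) = -544.0 kJ
ΔH_rxn = (-277.4) + (+283.0) + (+824.2) + (-544.0) = 285.8 kJ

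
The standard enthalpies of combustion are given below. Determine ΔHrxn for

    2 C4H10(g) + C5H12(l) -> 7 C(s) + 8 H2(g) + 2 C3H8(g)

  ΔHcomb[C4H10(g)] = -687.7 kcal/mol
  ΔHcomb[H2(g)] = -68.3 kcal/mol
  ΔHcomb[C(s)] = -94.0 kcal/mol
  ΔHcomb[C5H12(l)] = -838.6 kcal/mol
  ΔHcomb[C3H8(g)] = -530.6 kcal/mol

With combustion enthalpies, reactants minus products:
= [2·(-687.7) + 1·(-838.6)] − [7·(-94.0) + 8·(-68.3) + 2·(-530.6)]
= 51.6 kcal/mol

ΔHrxn = 51.6 kcal/mol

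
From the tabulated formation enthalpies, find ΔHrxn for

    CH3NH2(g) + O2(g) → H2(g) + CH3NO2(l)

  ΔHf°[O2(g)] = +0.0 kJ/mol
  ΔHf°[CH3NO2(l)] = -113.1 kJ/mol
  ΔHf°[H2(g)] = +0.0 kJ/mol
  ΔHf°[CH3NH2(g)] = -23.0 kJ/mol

ΔHrxn = -90.1 kJ/mol

Products: 1·(+0.0) + 1·(-113.1) = -113.1
Reactants: 1·(-23.0) + 1·(+0.0) = -23.0
ΔHrxn = (-113.1) − (-23.0) = -90.1 kJ/mol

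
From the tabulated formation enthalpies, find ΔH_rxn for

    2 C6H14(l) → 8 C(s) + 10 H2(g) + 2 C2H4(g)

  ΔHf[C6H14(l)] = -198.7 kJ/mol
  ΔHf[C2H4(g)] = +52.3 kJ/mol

Products: 8·(+0.0) + 10·(+0.0) + 2·(+52.3) = +104.6
Reactants: 2·(-198.7) = -397.4
ΔH_rxn = (+104.6) − (-397.4) = 502.0 kJ/mol

ΔH_rxn = 502.0 kJ/mol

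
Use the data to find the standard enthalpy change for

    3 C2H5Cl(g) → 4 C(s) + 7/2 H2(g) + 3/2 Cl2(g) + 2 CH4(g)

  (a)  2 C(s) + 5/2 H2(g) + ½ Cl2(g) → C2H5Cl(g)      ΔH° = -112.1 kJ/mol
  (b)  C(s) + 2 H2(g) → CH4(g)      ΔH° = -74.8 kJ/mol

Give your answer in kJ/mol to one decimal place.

(a) reversed and × 3 (reverse to put C2H5Cl(g) on the reactant side; scale by 3 for the 3 C2H5Cl(g)): (-3)·(-112.1) = +336.3 kJ/mol
(b) × 2 (×2 to match 2 CH4(g) in the target): (2)·(-74.8) = -149.6 kJ/mol
ΔH° = (-3)·(-112.1) + (2)·(-74.8) = 186.7 kJ/mol

ΔH° = 186.7 kJ/mol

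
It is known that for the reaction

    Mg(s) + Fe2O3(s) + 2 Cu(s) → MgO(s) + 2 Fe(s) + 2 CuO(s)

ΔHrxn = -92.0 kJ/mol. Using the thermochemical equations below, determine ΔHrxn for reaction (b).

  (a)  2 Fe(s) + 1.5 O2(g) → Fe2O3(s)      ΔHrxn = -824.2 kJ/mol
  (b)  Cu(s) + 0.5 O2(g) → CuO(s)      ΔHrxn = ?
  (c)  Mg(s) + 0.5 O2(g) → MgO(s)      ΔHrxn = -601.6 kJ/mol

(a) reversed (Fe2O3(s) must end up as a reactant): +824.2 kJ/mol
(b) × 2 (×2 to match 2 CuO(s) in the target): contributes 2·x
(c) as written (MgO(s) already on the product side): -601.6 kJ/mol
-92.0 = (+824.2) + (-601.6) + 2·x
x = (-92.0 − (+222.6)) / (2) = -157.3 kJ/mol

ΔHrxn = -157.3 kJ/mol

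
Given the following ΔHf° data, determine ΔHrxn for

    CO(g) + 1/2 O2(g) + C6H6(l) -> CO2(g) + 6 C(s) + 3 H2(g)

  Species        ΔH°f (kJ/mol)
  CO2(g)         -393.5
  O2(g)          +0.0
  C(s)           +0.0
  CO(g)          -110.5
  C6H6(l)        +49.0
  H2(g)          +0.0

ΔHrxn = -332.0 kJ/mol

Products: 1·(-393.5) + 6·(+0.0) + 3·(+0.0) = -393.5
Reactants: 1·(-110.5) + 1/2·(+0.0) + 1·(+49.0) = -61.5
ΔHrxn = (-393.5) − (-61.5) = -332.0 kJ/mol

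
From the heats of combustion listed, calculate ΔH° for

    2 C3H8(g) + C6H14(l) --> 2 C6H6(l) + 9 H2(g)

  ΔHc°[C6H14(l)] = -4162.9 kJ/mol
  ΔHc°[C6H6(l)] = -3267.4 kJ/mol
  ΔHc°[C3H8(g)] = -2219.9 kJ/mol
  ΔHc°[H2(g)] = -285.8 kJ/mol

ΔH° = 504.3 kJ/mol

With combustion enthalpies, reactants minus products:
= [2·(-2219.9) + 1·(-4162.9)] − [2·(-3267.4) + 9·(-285.8)]
= 504.3 kJ/mol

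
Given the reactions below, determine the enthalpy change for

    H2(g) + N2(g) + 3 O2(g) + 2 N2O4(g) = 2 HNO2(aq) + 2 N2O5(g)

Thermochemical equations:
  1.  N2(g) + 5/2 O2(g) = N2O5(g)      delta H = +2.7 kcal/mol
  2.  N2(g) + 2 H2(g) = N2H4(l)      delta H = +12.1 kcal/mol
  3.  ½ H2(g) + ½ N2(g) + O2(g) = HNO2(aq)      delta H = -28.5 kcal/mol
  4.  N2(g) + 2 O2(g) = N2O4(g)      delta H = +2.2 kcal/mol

delta H = -56.0 kcal/mol

eq. 1 × 2 (×2 to match 2 N2O5(g) in the target): (2)·(+2.7) = +5.4 kcal/mol
eq. 2: not needed (N2H4(l) appears nowhere else).
eq. 3 × 2 (×2 to match 2 HNO2(aq) in the target): (2)·(-28.5) = -57.0 kcal/mol
eq. 4 reversed and × 2 (reverse to put N2O4(g) on the reactant side; scale by 2 for the 2 N2O4(g)): (-2)·(+2.2) = -4.4 kcal/mol
delta H = (+5.4) + (-57.0) + (-4.4) = -56.0 kcal/mol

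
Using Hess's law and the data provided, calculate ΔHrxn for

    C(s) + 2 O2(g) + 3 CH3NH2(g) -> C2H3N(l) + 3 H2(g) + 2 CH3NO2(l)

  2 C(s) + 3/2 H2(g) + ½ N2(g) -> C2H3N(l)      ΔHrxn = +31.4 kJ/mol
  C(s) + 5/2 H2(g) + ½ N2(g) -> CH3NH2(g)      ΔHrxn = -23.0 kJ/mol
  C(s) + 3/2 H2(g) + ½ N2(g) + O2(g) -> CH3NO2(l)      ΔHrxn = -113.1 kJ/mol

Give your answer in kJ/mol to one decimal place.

equation 1 as written: +31.4 kJ/mol
equation 2 reversed and × 3: (-3)·(-23.0) = +69.0 kJ/mol
equation 3 × 2: (2)·(-113.1) = -226.2 kJ/mol
Combining the equations, ΔHrxn = (1)·(+31.4) + (-3)·(-23.0) + (2)·(-113.1) = -125.8 kJ/mol

ΔHrxn = -125.8 kJ/mol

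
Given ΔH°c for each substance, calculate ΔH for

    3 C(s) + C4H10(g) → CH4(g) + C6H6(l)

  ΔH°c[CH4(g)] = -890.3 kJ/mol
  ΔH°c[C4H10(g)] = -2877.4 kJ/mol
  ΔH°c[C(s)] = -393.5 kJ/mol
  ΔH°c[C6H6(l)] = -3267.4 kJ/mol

ΔH = 99.8 kJ/mol

With combustion enthalpies, reactants minus products:
= [3·(-393.5) + 1·(-2877.4)] − [1·(-890.3) + 1·(-3267.4)]
= 99.8 kJ/mol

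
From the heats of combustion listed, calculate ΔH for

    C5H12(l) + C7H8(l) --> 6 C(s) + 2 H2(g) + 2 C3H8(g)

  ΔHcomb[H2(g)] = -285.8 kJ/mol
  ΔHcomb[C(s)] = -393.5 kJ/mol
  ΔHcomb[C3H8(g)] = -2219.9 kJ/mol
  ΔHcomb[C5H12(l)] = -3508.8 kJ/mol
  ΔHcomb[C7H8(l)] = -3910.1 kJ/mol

ΔH = -46.5 kJ/mol

With combustion enthalpies, reactants minus products:
= [1·(-3508.8) + 1·(-3910.1)] − [6·(-393.5) + 2·(-285.8) + 2·(-2219.9)]
= -46.5 kJ/mol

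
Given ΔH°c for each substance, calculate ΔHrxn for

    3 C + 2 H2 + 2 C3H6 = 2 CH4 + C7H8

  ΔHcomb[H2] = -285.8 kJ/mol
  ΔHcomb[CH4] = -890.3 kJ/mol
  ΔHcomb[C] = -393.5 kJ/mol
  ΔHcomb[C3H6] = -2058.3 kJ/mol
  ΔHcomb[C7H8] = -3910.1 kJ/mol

ΔHrxn = -178.0 kJ/mol

Using ΔH = Σ nΔHc°(reactants) − Σ nΔHc°(products):
= [3·(-393.5) + 2·(-285.8) + 2·(-2058.3)] − [2·(-890.3) + 1·(-3910.1)]
= -178.0 kJ/mol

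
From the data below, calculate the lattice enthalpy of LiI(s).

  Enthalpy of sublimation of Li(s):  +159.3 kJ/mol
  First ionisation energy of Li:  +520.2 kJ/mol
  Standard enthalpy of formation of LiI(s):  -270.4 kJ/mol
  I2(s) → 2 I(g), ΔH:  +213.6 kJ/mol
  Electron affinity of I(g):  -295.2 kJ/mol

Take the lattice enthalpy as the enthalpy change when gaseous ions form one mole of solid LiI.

ΔHf° = 1·ΔHsub + 1·(ΣIE) + 1/2·D(I2) + 1·EA + U
-270.4 = 1·(+159.3) + 1·(+520.2) + 1/2·(+213.6) + 1·(-295.2) + U
U = -270.4 − (+491.1) = -761.5 kJ/mol

U = -761.5 kJ/mol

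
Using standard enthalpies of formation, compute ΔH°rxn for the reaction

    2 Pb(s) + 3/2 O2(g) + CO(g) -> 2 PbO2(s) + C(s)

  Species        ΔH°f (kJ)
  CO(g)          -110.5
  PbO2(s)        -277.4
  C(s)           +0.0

ΔH°rxn = -444.3 kJ

Products: 2·(-277.4) + 1·(+0.0) = -554.8
Reactants: 2·(+0.0) + 3/2·(+0.0) + 1·(-110.5) = -110.5
ΔH°rxn = (-554.8) − (-110.5) = -444.3 kJ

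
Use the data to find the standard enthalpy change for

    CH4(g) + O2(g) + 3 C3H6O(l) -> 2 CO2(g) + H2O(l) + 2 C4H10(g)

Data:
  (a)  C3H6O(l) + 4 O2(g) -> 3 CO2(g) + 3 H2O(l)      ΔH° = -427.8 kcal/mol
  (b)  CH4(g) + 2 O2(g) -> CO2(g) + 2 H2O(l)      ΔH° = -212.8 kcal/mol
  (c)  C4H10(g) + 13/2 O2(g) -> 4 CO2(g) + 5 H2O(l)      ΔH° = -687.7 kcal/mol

ΔH° = -120.8 kcal/mol

(a) × 3 (scale by 3 for the 3 C3H6O(l)): (3)·(-427.8) = -1283.4 kcal/mol
(b) as written (CH4(g) already on the reactant side): -212.8 kcal/mol
(c) reversed and × 2 (C4H10(g) must end up as a product; scale by 2 for the 2 C4H10(g)): (-2)·(-687.7) = +1375.4 kcal/mol
Since enthalpy is a state function, ΔH° = (3)·(-427.8) + (1)·(-212.8) + (-2)·(-687.7) = -120.8 kcal/mol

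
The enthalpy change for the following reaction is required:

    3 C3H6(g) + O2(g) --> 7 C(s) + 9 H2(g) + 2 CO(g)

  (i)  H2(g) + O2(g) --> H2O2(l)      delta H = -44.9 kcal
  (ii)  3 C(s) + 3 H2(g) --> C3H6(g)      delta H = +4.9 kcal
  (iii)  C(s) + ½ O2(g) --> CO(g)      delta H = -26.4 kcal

delta H = -67.5 kcal

(i): not needed (H2O2(l) appears nowhere else).
(ii) reversed and × 3 (C3H6(g) must end up as a reactant; ×3 to match 3 C3H6(g) in the target): (-3)·(+4.9) = -14.7 kcal
(iii) × 2 (scale by 2 for the 2 CO(g)): (2)·(-26.4) = -52.8 kcal
delta H = (-14.7) + (-52.8) = -67.5 kcal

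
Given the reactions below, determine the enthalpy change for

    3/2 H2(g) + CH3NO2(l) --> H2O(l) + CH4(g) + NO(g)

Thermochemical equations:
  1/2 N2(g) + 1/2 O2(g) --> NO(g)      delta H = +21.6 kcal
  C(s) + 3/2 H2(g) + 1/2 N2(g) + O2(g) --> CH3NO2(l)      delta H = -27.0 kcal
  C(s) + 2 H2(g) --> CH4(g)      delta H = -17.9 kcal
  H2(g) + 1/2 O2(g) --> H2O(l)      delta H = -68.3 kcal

equation 1 as written (NO(g) already on the product side): +21.6 kcal
equation 2 reversed (reverse to put CH3NO2(l) on the reactant side): +27.0 kcal
equation 3 as written (CH4(g) already on the product side): -17.9 kcal
equation 4 as written (H2O(l) already on the product side): -68.3 kcal
By Hess's law, delta H = (1)·(+21.6) + (-1)·(-27.0) + (1)·(-17.9) + (1)·(-68.3) = -37.6 kcal

delta H = -37.6 kcal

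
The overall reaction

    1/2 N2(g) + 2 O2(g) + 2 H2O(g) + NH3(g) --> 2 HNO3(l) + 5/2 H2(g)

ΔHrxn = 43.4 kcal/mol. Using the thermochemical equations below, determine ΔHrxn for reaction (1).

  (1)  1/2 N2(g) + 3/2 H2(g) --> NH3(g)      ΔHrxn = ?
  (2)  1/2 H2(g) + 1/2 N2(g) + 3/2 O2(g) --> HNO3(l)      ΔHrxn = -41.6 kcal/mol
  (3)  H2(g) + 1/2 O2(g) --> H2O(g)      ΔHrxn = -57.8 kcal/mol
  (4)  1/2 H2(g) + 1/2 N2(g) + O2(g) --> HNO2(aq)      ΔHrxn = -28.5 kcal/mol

ΔHrxn = -11.0 kcal/mol

(1) reversed (reverse to put NH3(g) on the reactant side): contributes −x
(2) × 2 (scale by 2 for the 2 HNO3(l)): (2)·(-41.6) = -83.2 kcal/mol
(3) reversed and × 2 (reverse to put H2O(g) on the reactant side; ×2 to match 2 H2O(g) in the target): (-2)·(-57.8) = +115.6 kcal/mol
(4): not needed (HNO2(aq) appears nowhere else).
+43.4 = (-83.2) + (+115.6) − x
x = (+43.4 − (+32.4)) / (-1) = -11.0 kcal/mol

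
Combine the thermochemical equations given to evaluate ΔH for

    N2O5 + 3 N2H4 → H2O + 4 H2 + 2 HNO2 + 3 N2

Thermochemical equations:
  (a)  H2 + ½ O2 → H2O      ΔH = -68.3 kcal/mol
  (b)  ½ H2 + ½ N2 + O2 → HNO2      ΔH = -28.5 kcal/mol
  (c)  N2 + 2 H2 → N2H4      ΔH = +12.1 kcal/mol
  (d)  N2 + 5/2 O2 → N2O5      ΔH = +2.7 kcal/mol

(a) as written (H2O already on the product side): -68.3 kcal/mol
(b) × 2 (scale by 2 for the 2 HNO2): (2)·(-28.5) = -57.0 kcal/mol
(c) reversed and × 3 (reverse to put N2H4 on the reactant side; scale by 3 for the 3 N2H4): (-3)·(+12.1) = -36.3 kcal/mol
(d) reversed (reverse to put N2O5 on the reactant side): -2.7 kcal/mol
ΔH = (-68.3) + (-57.0) + (-36.3) + (-2.7) = -164.3 kcal/mol

ΔH = -164.3 kcal/mol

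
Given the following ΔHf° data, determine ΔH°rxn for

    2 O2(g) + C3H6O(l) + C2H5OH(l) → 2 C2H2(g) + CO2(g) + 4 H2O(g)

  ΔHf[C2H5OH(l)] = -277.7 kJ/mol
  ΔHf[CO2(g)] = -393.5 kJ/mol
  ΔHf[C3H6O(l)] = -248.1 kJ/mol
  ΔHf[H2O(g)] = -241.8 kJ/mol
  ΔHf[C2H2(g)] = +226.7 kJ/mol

Products: 2·(+226.7) + 1·(-393.5) + 4·(-241.8) = -907.3
Reactants: 2·(+0.0) + 1·(-248.1) + 1·(-277.7) = -525.8
ΔH°rxn = (-907.3) − (-525.8) = -381.5 kJ/mol

ΔH°rxn = -381.5 kJ/mol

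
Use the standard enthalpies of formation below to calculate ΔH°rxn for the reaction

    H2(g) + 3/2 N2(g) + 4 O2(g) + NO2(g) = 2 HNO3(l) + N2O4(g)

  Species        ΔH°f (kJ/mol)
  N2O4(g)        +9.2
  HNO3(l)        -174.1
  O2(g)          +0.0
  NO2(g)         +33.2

ΔH°rxn = -372.2 kJ/mol

Products: 2·(-174.1) + 1·(+9.2) = -339.0
Reactants: 1·(+0.0) + 3/2·(+0.0) + 4·(+0.0) + 1·(+33.2) = +33.2
ΔH°rxn = (-339.0) − (+33.2) = -372.2 kJ/mol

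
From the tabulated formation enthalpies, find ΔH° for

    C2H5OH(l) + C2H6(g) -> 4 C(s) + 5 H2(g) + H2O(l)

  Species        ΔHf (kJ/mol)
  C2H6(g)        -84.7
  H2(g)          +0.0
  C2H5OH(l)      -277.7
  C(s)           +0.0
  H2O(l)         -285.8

Products: 4·(+0.0) + 5·(+0.0) + 1·(-285.8) = -285.8
Reactants: 1·(-277.7) + 1·(-84.7) = -362.4
ΔH° = (-285.8) − (-362.4) = 76.6 kJ/mol

ΔH° = 76.6 kJ/mol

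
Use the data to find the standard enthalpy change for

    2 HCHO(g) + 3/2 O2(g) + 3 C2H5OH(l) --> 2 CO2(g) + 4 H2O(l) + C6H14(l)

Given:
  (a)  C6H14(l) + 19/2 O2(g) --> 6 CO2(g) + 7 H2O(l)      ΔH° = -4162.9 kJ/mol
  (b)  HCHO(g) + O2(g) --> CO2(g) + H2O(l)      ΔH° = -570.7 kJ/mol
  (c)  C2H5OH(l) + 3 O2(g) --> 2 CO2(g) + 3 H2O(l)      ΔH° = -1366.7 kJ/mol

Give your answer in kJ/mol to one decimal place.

(a) reversed (C6H14(l) must end up as a product): +4162.9 kJ/mol
(b) × 2 (×2 to match 2 HCHO(g) in the target): (2)·(-570.7) = -1141.4 kJ/mol
(c) × 3 (×3 to match 3 C2H5OH(l) in the target): (3)·(-1366.7) = -4100.1 kJ/mol
Since enthalpy is a state function, ΔH° = (-1)·(-4162.9) + (2)·(-570.7) + (3)·(-1366.7) = -1078.6 kJ/mol

ΔH° = -1078.6 kJ/mol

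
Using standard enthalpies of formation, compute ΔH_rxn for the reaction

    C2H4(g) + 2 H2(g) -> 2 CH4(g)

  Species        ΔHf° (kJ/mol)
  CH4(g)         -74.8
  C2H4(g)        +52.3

Products: 2·(-74.8) = -149.6
Reactants: 1·(+52.3) + 2·(+0.0) = +52.3
ΔH_rxn = (-149.6) − (+52.3) = -201.9 kJ/mol

ΔH_rxn = -201.9 kJ/mol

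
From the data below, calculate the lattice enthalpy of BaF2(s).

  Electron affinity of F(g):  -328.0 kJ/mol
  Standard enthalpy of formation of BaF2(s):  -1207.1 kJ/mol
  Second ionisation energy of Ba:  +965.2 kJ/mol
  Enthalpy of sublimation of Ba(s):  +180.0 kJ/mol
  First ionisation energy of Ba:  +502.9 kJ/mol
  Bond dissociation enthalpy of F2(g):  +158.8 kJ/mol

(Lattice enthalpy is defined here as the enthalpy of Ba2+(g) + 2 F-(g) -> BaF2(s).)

ΔHf° = 1·ΔHsub + 1·(ΣIE) + 1·D(F2) + 2·EA + U
-1207.1 = 1·(+180.0) + 1·(+1468.1) + 1·(+158.8) + 2·(-328.0) + U
U = -1207.1 − (+1150.9) = -2358.0 kJ/mol

U = -2358.0 kJ/mol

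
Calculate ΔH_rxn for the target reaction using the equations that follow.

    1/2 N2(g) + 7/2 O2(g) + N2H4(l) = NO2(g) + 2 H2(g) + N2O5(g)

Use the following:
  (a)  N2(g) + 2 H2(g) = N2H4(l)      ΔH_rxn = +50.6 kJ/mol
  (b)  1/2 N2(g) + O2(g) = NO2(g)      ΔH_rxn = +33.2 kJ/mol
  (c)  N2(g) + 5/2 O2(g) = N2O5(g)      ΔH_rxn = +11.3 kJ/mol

(a) reversed (N2H4(l) must end up as a reactant): -50.6 kJ/mol
(b) as written (NO2(g) already on the product side): +33.2 kJ/mol
(c) as written (N2O5(g) already on the product side): +11.3 kJ/mol
ΔH_rxn = (-1)·(+50.6) + (1)·(+33.2) + (1)·(+11.3) = -6.1 kJ/mol

ΔH_rxn = -6.1 kJ/mol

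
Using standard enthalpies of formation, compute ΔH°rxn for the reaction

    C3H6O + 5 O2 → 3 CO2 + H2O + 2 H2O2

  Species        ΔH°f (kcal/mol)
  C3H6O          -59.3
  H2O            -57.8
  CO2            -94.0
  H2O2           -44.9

ΔH°rxn = Σ nΔHf°(products) − Σ nΔHf°(reactants).
Products: 3·(-94.0) + 1·(-57.8) + 2·(-44.9) = -429.6
Reactants: 1·(-59.3) + 5·(+0.0) = -59.3
ΔH°rxn = (-429.6) − (-59.3) = -370.3 kcal/mol

ΔH°rxn = -370.3 kcal/mol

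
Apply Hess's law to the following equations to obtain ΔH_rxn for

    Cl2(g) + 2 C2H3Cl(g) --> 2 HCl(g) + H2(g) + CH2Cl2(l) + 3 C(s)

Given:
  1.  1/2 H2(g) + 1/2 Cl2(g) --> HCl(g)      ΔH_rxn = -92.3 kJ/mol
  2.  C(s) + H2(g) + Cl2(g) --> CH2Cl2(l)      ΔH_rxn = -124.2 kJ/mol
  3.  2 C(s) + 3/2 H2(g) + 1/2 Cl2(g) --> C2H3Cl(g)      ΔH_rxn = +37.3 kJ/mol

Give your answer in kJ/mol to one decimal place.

eq. 1 × 2: (2)·(-92.3) = -184.6 kJ/mol
eq. 2 as written: -124.2 kJ/mol
eq. 3 reversed and × 2: (-2)·(+37.3) = -74.6 kJ/mol
Since enthalpy is a state function, ΔH_rxn = (-184.6) + (-124.2) + (-74.6) = -383.4 kJ/mol

ΔH_rxn = -383.4 kJ/mol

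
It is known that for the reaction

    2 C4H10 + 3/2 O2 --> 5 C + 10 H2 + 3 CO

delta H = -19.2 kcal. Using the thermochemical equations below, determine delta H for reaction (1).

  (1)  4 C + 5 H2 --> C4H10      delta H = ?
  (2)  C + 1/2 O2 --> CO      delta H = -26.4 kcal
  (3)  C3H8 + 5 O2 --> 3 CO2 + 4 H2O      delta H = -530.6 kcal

delta H = -30.0 kcal

(1) reversed and × 2: contributes −2·x
(2) × 3: (3)·(-26.4) = -79.2 kcal
(3): not needed.
-19.2 = (-79.2) − 2·x
x = (-19.2 − (-79.2)) / (-2) = -30.0 kcal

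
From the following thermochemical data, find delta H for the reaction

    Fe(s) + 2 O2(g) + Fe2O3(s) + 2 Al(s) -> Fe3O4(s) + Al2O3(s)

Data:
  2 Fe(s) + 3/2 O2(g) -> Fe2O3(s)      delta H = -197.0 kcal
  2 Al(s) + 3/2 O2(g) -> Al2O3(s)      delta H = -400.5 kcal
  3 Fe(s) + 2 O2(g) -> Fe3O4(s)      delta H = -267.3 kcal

equation 1 reversed (reverse to put Fe2O3(s) on the reactant side): +197.0 kcal
equation 2 as written (Al2O3(s) already on the product side): -400.5 kcal
equation 3 as written (Fe3O4(s) already on the product side): -267.3 kcal
Summing the manipulated equations, delta H = (-1)·(-197.0) + (1)·(-400.5) + (1)·(-267.3) = -470.8 kcal

delta H = -470.8 kcal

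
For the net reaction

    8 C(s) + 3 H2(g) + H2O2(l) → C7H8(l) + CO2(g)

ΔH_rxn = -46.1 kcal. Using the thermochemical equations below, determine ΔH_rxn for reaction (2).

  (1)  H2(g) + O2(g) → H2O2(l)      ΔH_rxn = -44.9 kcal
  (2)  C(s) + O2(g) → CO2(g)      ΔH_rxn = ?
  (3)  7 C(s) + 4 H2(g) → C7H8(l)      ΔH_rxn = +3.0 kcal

(1) reversed: +44.9 kcal
(2) as written: contributes x
(3) as written: +3.0 kcal
-46.1 = (+44.9) + (+3.0) + x
x = (-46.1 − (+47.9)) / (1) = -94.0 kcal

ΔH_rxn = -94.0 kcal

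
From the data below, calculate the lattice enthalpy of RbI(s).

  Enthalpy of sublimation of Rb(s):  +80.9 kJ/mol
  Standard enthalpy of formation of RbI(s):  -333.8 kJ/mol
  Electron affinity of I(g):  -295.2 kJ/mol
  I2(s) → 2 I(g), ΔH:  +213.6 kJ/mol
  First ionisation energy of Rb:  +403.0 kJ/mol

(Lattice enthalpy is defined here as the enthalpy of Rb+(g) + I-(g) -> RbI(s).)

ΔHf° = 1·ΔHsub + 1·(ΣIE) + 1/2·D(I2) + 1·EA + U
-333.8 = 1·(+80.9) + 1·(+403.0) + 1/2·(+213.6) + 1·(-295.2) + U
U = -333.8 − (+295.5) = -629.3 kJ/mol

U = -629.3 kJ/mol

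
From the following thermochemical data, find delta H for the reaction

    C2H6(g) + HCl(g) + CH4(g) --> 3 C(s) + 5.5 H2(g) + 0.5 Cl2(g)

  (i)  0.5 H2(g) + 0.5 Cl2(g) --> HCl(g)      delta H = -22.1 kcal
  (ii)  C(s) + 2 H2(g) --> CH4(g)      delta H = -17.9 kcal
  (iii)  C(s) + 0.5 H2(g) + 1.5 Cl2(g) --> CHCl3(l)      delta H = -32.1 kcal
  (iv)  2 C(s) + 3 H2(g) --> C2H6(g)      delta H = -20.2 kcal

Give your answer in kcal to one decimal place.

delta H = 60.2 kcal

(i) reversed: +22.1 kcal
(ii) reversed: +17.9 kcal
(iii): not needed.
(iv) reversed: +20.2 kcal
delta H = (+22.1) + (+17.9) + (+20.2) = 60.2 kcal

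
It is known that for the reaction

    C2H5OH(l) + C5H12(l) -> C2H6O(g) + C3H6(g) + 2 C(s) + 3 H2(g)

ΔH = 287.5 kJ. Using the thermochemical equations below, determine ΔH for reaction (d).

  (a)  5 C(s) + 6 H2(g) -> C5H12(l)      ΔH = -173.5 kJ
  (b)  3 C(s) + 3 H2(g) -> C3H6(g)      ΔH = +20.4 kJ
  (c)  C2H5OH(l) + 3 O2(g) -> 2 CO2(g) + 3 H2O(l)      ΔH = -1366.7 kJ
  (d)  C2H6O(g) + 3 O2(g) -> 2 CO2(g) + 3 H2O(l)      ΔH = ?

(a) reversed (reverse to put C5H12(l) on the reactant side): +173.5 kJ
(b) as written (C3H6(g) already on the product side): +20.4 kJ
(c) as written (C2H5OH(l) already on the reactant side): -1366.7 kJ
(d) reversed (C2H6O(g) must end up as a product): contributes −x
+287.5 = (+173.5) + (+20.4) + (-1366.7) − x
x = (+287.5 − (-1172.8)) / (-1) = -1460.3 kJ

ΔH = -1460.3 kJ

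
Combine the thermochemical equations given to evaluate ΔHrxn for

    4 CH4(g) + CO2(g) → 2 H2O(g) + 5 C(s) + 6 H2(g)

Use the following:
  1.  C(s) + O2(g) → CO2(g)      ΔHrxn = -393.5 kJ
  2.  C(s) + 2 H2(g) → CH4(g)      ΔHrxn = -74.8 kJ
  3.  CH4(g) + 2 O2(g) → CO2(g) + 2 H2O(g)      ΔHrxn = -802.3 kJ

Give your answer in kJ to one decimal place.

eq. 1 reversed and × 2: (-2)·(-393.5) = +787.0 kJ
eq. 2 reversed and × 3: (-3)·(-74.8) = +224.4 kJ
eq. 3 as written: -802.3 kJ
ΔHrxn = (+787.0) + (+224.4) + (-802.3) = 209.1 kJ

ΔHrxn = 209.1 kJ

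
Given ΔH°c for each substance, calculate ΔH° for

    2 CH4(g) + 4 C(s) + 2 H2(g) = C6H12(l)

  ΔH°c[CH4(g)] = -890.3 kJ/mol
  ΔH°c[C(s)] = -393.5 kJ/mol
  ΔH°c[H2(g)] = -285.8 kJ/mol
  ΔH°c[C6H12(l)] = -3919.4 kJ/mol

ΔH° = -6.8 kJ/mol

With combustion enthalpies, reactants minus products:
= [2·(-890.3) + 4·(-393.5) + 2·(-285.8)] − [1·(-3919.4)]
= -6.8 kJ/mol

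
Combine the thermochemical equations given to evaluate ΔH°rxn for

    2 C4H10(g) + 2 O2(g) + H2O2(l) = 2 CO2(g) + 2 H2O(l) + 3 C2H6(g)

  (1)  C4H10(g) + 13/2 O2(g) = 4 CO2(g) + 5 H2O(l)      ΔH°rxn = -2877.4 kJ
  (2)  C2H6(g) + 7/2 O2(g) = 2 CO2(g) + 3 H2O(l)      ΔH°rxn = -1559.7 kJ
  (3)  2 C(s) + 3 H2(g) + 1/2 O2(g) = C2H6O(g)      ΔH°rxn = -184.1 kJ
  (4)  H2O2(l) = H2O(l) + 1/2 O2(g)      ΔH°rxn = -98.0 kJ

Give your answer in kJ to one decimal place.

ΔH°rxn = -1173.7 kJ

(1) × 2: (2)·(-2877.4) = -5754.8 kJ
(2) reversed and × 3: (-3)·(-1559.7) = +4679.1 kJ
(3): not needed.
(4) as written: -98.0 kJ
By Hess's law, ΔH°rxn = (-5754.8) + (+4679.1) + (-98.0) = -1173.7 kJ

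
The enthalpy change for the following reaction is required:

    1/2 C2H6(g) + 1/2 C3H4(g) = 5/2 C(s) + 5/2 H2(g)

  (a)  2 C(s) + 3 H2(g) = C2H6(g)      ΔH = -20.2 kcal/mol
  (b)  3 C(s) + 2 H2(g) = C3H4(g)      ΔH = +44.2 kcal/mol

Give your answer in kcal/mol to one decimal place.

(a) reversed and × 1/2: (-1/2)·(-20.2) = +10.1 kcal/mol
(b) reversed and × 1/2: (-1/2)·(+44.2) = -22.1 kcal/mol
By Hess's law, ΔH = (+10.1) + (-22.1) = -12.0 kcal/mol

ΔH = -12.0 kcal/mol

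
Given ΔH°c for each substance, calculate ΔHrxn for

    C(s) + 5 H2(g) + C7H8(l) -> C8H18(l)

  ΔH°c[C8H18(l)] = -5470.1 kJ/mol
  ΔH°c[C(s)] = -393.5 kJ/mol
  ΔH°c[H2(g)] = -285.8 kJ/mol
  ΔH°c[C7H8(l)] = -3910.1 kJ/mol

Using ΔH = Σ nΔHc°(reactants) − Σ nΔHc°(products):
= [1·(-393.5) + 5·(-285.8) + 1·(-3910.1)] − [1·(-5470.1)]
= -262.5 kJ/mol

ΔHrxn = -262.5 kJ/mol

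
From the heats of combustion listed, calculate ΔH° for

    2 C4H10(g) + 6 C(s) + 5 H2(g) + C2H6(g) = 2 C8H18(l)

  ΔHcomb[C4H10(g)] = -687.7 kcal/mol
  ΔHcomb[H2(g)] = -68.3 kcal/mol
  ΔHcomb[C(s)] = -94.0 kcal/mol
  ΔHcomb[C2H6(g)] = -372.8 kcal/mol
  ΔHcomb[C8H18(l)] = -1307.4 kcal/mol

Using ΔH = Σ nΔHc°(reactants) − Σ nΔHc°(products):
= [2·(-687.7) + 6·(-94.0) + 5·(-68.3) + 1·(-372.8)] − [2·(-1307.4)]
= -38.9 kcal/mol

ΔH° = -38.9 kcal/mol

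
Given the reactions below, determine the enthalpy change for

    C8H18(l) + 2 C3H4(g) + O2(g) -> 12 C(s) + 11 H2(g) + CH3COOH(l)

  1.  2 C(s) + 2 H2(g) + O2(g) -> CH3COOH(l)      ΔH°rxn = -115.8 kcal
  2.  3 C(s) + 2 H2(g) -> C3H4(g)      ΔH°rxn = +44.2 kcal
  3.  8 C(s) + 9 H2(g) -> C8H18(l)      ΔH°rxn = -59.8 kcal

eq. 1 as written (CH3COOH(l) already on the product side): -115.8 kcal
eq. 2 reversed and × 2 (reverse to put C3H4(g) on the reactant side; ×2 to match 2 C3H4(g) in the target): (-2)·(+44.2) = -88.4 kcal
eq. 3 reversed (reverse to put C8H18(l) on the reactant side): +59.8 kcal
Since enthalpy is a state function, ΔH°rxn = (-115.8) + (-88.4) + (+59.8) = -144.4 kcal

ΔH°rxn = -144.4 kcal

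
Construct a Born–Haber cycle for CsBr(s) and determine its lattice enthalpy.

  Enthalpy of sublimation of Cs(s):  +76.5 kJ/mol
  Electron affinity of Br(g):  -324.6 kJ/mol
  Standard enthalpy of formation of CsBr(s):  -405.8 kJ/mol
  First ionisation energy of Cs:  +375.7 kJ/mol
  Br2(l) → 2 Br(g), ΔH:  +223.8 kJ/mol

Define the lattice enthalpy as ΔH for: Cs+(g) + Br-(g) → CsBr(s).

ΔHf° = 1·ΔHsub + 1·(ΣIE) + 1/2·D(Br2) + 1·EA + U
-405.8 = 1·(+76.5) + 1·(+375.7) + 1/2·(+223.8) + 1·(-324.6) + U
U = -405.8 − (+239.5) = -645.3 kJ/mol

U = -645.3 kJ/mol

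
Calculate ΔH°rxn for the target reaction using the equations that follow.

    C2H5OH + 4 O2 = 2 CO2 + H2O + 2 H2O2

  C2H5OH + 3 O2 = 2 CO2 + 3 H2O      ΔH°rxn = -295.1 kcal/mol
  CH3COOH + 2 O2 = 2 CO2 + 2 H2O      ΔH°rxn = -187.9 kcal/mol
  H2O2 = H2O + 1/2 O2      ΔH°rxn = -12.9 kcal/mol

equation 1 as written: -295.1 kcal/mol
equation 2: not needed.
equation 3 reversed and × 2: (-2)·(-12.9) = +25.8 kcal/mol
ΔH°rxn = (-295.1) + (+25.8) = -269.3 kcal/mol

ΔH°rxn = -269.3 kcal/mol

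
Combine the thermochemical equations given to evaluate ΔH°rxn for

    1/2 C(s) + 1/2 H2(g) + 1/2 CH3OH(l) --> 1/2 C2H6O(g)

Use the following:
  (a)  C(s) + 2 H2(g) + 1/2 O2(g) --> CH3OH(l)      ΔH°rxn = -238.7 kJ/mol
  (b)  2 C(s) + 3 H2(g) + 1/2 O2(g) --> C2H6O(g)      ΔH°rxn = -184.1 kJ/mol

ΔH°rxn = 27.3 kJ/mol

(a) reversed and × 1/2: (-1/2)·(-238.7) = +119.35 kJ/mol
(b) × 1/2: (1/2)·(-184.1) = -92.05 kJ/mol
ΔH°rxn = (+119.35) + (-92.05) = 27.3 kJ/mol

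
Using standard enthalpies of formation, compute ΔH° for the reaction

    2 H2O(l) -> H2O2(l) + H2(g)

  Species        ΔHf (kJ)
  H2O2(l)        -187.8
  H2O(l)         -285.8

ΔH°rxn = Σ nΔHf°(products) − Σ nΔHf°(reactants).
Products: 1·(-187.8) + 1·(+0.0) = -187.8
Reactants: 2·(-285.8) = -571.6
ΔH° = (-187.8) − (-571.6) = 383.8 kJ

ΔH° = 383.8 kJ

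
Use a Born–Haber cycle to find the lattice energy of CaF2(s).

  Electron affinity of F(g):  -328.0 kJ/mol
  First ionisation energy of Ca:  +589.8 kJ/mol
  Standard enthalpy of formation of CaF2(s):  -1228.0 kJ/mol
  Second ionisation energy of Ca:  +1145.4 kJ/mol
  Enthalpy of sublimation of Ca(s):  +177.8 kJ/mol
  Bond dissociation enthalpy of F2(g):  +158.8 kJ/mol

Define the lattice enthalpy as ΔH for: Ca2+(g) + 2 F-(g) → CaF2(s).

ΔHf° = 1·ΔHsub + 1·(ΣIE) + 1·D(F2) + 2·EA + U
-1228.0 = 1·(+177.8) + 1·(+1735.2) + 1·(+158.8) + 2·(-328.0) + U
U = -1228.0 − (+1415.8) = -2643.8 kJ/mol

U = -2643.8 kJ/mol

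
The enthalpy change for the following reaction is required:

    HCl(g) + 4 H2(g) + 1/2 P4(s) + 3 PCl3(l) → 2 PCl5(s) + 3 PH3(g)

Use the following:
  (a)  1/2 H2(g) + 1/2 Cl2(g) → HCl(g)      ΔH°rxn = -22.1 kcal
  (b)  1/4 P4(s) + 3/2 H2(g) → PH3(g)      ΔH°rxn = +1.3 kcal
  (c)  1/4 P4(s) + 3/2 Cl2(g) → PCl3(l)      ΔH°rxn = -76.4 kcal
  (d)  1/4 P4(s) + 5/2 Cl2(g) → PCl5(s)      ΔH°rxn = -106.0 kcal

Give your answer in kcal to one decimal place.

ΔH°rxn = 43.2 kcal

(a) reversed (reverse to put HCl(g) on the reactant side): +22.1 kcal
(b) × 3 (×3 to match 3 PH3(g) in the target): (3)·(+1.3) = +3.9 kcal
(c) reversed and × 3 (PCl3(l) must end up as a reactant; ×3 to match 3 PCl3(l) in the target): (-3)·(-76.4) = +229.2 kcal
(d) × 2 (scale by 2 for the 2 PCl5(s)): (2)·(-106.0) = -212.0 kcal
By Hess's law, ΔH°rxn = (-1)·(-22.1) + (3)·(+1.3) + (-3)·(-76.4) + (2)·(-106.0) = 43.2 kcal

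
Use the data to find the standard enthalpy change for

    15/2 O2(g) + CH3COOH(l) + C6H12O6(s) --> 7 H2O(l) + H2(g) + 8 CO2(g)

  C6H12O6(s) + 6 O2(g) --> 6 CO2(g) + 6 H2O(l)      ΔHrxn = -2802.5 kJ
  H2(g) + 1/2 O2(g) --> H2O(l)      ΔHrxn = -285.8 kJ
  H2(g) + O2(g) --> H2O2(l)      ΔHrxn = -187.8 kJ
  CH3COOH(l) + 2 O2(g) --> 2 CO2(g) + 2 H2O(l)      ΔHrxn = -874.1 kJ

ΔHrxn = -3390.8 kJ

equation 1 as written (C6H12O6(s) already on the reactant side): -2802.5 kJ
equation 2 reversed: +285.8 kJ
equation 3: not needed (H2O2(l) appears nowhere else).
equation 4 as written (CH3COOH(l) already on the reactant side): -874.1 kJ
By Hess's law, ΔHrxn = (-2802.5) + (+285.8) + (-874.1) = -3390.8 kJ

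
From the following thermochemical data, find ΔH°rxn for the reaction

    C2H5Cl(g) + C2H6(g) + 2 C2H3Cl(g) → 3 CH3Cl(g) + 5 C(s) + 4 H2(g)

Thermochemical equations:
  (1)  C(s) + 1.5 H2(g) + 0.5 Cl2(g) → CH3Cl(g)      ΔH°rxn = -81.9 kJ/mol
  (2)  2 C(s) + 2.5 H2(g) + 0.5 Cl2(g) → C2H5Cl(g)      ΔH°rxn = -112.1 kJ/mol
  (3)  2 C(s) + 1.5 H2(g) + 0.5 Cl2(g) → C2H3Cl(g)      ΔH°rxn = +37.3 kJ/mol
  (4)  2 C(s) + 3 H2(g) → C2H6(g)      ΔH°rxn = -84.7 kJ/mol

ΔH°rxn = -123.5 kJ/mol

(1) × 3 (×3 to match 3 CH3Cl(g) in the target): (3)·(-81.9) = -245.7 kJ/mol
(2) reversed (reverse to put C2H5Cl(g) on the reactant side): +112.1 kJ/mol
(3) reversed and × 2 (C2H3Cl(g) must end up as a reactant; scale by 2 for the 2 C2H3Cl(g)): (-2)·(+37.3) = -74.6 kJ/mol
(4) reversed (C2H6(g) must end up as a reactant): +84.7 kJ/mol
By Hess's law, ΔH°rxn = (3)·(-81.9) + (-1)·(-112.1) + (-2)·(+37.3) + (-1)·(-84.7) = -123.5 kJ/mol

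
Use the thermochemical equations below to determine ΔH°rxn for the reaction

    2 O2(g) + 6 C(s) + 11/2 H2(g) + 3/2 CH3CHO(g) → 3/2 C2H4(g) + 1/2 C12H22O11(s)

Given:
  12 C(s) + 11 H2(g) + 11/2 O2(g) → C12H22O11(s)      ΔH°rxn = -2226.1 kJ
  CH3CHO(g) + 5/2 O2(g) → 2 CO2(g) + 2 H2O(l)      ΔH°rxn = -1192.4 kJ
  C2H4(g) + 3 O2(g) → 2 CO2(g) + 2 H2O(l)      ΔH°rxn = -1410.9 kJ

ΔH°rxn = -785.3 kJ

equation 1 × 1/2 (scale by 1/2 for the 1/2 C12H22O11(s)): (1/2)·(-2226.1) = -1113.05 kJ
equation 2 × 3/2 (×3/2 to match 3/2 CH3CHO(g) in the target): (3/2)·(-1192.4) = -1788.6 kJ
equation 3 reversed and × 3/2 (C2H4(g) must end up as a product; scale by 3/2 for the 3/2 C2H4(g)): (-3/2)·(-1410.9) = +2116.35 kJ
ΔH°rxn = (-1113.05) + (-1788.6) + (+2116.35) = -785.3 kJ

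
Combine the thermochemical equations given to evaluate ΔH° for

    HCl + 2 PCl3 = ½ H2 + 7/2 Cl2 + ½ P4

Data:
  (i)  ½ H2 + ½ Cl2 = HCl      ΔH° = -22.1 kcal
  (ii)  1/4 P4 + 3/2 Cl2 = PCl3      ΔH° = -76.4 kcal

ΔH° = 174.9 kcal

(i) reversed: +22.1 kcal
(ii) reversed and × 2: (-2)·(-76.4) = +152.8 kcal
ΔH° = (-1)·(-22.1) + (-2)·(-76.4) = 174.9 kcal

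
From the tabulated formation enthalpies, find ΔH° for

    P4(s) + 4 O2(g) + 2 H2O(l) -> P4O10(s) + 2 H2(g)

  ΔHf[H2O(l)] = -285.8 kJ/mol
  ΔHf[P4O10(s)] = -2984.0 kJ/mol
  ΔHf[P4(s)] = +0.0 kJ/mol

ΔH° = -2412.4 kJ/mol

Products: 1·(-2984.0) + 2·(+0.0) = -2984.0
Reactants: 1·(+0.0) + 4·(+0.0) + 2·(-285.8) = -571.6
ΔH° = (-2984.0) − (-571.6) = -2412.4 kJ/mol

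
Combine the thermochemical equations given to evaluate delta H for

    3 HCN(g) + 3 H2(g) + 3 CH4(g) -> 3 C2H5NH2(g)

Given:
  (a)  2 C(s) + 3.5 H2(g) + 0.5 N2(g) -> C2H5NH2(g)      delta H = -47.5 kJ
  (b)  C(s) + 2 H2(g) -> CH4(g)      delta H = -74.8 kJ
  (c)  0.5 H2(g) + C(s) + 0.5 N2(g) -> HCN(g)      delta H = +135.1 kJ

delta H = -323.4 kJ

(a) × 3 (×3 to match 3 C2H5NH2(g) in the target): (3)·(-47.5) = -142.5 kJ
(b) reversed and × 3 (reverse to put CH4(g) on the reactant side; ×3 to match 3 CH4(g) in the target): (-3)·(-74.8) = +224.4 kJ
(c) reversed and × 3 (HCN(g) must end up as a reactant; scale by 3 for the 3 HCN(g)): (-3)·(+135.1) = -405.3 kJ
delta H = (-142.5) + (+224.4) + (-405.3) = -323.4 kJ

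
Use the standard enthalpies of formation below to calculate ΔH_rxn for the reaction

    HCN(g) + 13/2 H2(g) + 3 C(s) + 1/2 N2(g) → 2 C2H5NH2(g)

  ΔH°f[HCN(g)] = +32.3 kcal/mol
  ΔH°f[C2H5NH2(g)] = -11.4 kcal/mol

Products: 2·(-11.4) = -22.8
Reactants: 1·(+32.3) + 13/2·(+0.0) + 3·(+0.0) + 1/2·(+0.0) = +32.3
ΔH_rxn = (-22.8) − (+32.3) = -55.1 kcal/mol

ΔH_rxn = -55.1 kcal/mol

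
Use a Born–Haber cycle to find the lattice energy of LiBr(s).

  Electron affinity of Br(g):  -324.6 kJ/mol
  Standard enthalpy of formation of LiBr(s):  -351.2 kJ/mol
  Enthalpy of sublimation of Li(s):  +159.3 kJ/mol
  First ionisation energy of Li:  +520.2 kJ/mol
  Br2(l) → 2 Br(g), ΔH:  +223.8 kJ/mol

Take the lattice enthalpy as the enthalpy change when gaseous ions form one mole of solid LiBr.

ΔHf° = 1·ΔHsub + 1·(ΣIE) + 1/2·D(Br2) + 1·EA + U
-351.2 = 1·(+159.3) + 1·(+520.2) + 1/2·(+223.8) + 1·(-324.6) + U
U = -351.2 − (+466.8) = -818.0 kJ/mol

U = -818.0 kJ/mol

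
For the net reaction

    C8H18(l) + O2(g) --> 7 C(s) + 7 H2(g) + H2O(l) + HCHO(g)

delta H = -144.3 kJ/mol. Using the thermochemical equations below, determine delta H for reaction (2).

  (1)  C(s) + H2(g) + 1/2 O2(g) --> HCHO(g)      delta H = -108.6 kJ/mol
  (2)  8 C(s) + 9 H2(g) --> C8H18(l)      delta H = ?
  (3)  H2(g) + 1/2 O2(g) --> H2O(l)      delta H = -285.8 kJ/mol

delta H = -250.1 kJ/mol

(1) as written (HCHO(g) already on the product side): -108.6 kJ/mol
(2) reversed (reverse to put C8H18(l) on the reactant side): contributes −x
(3) as written (H2O(l) already on the product side): -285.8 kJ/mol
-144.3 = (-108.6) + (-285.8) − x
x = (-144.3 − (-394.4)) / (-1) = -250.1 kJ/mol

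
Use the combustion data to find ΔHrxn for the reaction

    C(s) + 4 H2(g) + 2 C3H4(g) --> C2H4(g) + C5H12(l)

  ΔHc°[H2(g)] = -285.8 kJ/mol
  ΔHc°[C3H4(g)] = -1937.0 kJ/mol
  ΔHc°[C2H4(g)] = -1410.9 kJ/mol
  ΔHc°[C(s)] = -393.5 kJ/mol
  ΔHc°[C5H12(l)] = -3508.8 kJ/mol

With combustion enthalpies, reactants minus products:
= [1·(-393.5) + 4·(-285.8) + 2·(-1937.0)] − [1·(-1410.9) + 1·(-3508.8)]
= -491.0 kJ/mol

ΔHrxn = -491.0 kJ/mol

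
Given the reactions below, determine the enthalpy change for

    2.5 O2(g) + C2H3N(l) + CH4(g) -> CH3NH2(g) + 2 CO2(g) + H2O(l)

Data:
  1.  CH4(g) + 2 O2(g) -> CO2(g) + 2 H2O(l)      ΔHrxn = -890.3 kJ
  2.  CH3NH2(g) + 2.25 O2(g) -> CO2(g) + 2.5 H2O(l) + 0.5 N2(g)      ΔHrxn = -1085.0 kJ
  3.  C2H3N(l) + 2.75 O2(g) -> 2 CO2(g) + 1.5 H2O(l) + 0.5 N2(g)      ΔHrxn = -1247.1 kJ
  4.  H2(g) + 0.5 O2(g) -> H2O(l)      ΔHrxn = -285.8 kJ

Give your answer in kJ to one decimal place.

ΔHrxn = -1052.4 kJ

eq. 1 as written (CH4(g) already on the reactant side): -890.3 kJ
eq. 2 reversed (CH3NH2(g) must end up as a product): +1085.0 kJ
eq. 3 as written (C2H3N(l) already on the reactant side): -1247.1 kJ
eq. 4: not needed (H2(g) appears nowhere else).
Combining the equations, ΔHrxn = (1)·(-890.3) + (-1)·(-1085.0) + (1)·(-1247.1) = -1052.4 kJ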